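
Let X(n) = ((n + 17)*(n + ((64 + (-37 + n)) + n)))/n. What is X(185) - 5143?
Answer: -833891/185 ≈ -4507.5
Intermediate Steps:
X(n) = (17 + n)*(27 + 3*n)/n (X(n) = ((17 + n)*(n + ((27 + n) + n)))/n = ((17 + n)*(n + (27 + 2*n)))/n = ((17 + n)*(27 + 3*n))/n = (17 + n)*(27 + 3*n)/n)
X(185) - 5143 = (78 + 3*185 + 459/185) - 5143 = (78 + 555 + 459*(1/185)) - 5143 = (78 + 555 + 459/185) - 5143 = 117564/185 - 5143 = -833891/185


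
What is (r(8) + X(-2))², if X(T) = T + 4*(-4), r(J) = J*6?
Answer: 900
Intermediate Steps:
r(J) = 6*J
X(T) = -16 + T (X(T) = T - 16 = -16 + T)
(r(8) + X(-2))² = (6*8 + (-16 - 2))² = (48 - 18)² = 30² = 900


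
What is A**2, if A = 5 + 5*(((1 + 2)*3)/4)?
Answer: 4225/16 ≈ 264.06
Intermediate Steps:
A = 65/4 (A = 5 + 5*((3*3)*(1/4)) = 5 + 5*(9*(1/4)) = 5 + 5*(9/4) = 5 + 45/4 = 65/4 ≈ 16.250)
A**2 = (65/4)**2 = 4225/16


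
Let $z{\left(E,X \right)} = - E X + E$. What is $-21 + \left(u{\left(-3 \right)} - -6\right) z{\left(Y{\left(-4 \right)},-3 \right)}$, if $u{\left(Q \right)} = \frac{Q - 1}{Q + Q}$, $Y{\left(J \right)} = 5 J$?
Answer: $- \frac{1663}{3} \approx -554.33$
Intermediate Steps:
$u{\left(Q \right)} = \frac{-1 + Q}{2 Q}$
$z{\left(E,X \right)} = E - E X$ ($z{\left(E,X \right)} = - E X + E = E - E X$)
$-21 + \left(u{\left(-3 \right)} - -6\right) z{\left(Y{\left(-4 \right)},-3 \right)} = -21 + \left(\frac{-1 - 3}{2 \left(-3\right)} - -6\right) 5 \left(-4\right) \left(1 - -3\right) = -21 + \left(\frac{1}{2} \left(- \frac{1}{3}\right) \left(-4\right) + 6\right) \left(- 20 \left(1 + 3\right)\right) = -21 + \left(\frac{2}{3} + 6\right) \left(\left(-20\right) 4\right) = -21 + \frac{20}{3} \left(-80\right) = -21 - \frac{1600}{3} = - \frac{1663}{3}$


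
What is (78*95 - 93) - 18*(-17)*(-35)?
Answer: -3393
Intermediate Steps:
(78*95 - 93) - 18*(-17)*(-35) = (7410 - 93) - (-306)*(-35) = 7317 - 1*10710 = 7317 - 10710 = -3393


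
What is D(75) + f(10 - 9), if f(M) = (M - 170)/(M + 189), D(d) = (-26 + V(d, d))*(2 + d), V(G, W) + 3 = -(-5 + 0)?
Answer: -351289/190 ≈ -1848.9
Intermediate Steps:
V(G, W) = 2 (V(G, W) = -3 - (-5 + 0) = -3 - 1*(-5) = -3 + 5 = 2)
D(d) = -48 - 24*d (D(d) = (-26 + 2)*(2 + d) = -24*(2 + d) = -48 - 24*d)
f(M) = (-170 + M)/(189 + M)
D(75) + f(10 - 9) = (-48 - 24*75) + (-170 + (10 - 9))/(189 + (10 - 9)) = (-48 - 1800) + (-170 + 1)/(189 + 1) = -1848 - 169/190 = -351289/190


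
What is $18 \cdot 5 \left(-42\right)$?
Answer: $-3780$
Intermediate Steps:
$18 \cdot 5 \left(-42\right) = 90 \left(-42\right) = -3780$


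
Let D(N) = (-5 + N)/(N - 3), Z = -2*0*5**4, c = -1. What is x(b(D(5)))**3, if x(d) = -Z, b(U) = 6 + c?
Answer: 0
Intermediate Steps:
Z = 0 (Z = 0*625 = 0)
D(N) = (-5 + N)/(-3 + N)
b(U) = 5 (b(U) = 6 - 1 = 5)
x(d) = 0 (x(d) = -1*0 = 0)
x(b(D(5)))**3 = 0**3 = 0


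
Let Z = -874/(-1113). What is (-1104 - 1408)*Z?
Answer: -2195488/1113 ≈ -1972.6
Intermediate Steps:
Z = 874/1113 (Z = -874*(-1/1113) = 874/1113 ≈ 0.78526)
(-1104 - 1408)*Z = (-1104 - 1408)*(874/1113) = -2512*874/1113 = -2195488/1113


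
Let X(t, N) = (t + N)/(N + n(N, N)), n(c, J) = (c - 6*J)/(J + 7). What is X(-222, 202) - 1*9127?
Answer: -94027399/10302 ≈ -9127.1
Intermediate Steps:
n(c, J) = (c - 6*J)/(7 + J)
X(t, N) = (N + t)/(N - 5*N/(7 + N)) (X(t, N) = (t + N)/(N + (N - 6*N)/(7 + N)) = (N + t)/(N + (-5*N)/(7 + N)) = (N + t)/(N - 5*N/(7 + N)))
X(-222, 202) - 1*9127 = (7 + 202)*(202 - 222)/(202*(2 + 202)) - 1*9127 = (1/202)*209*(-20)/204 - 9127 = (1/202)*(1/204)*209*(-20) - 9127 = -1045/10302 - 9127 = -94027399/10302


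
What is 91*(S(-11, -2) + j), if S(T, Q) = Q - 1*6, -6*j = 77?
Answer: -11375/6 ≈ -1895.8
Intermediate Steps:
j = -77/6 (j = -1/6*77 = -77/6 ≈ -12.833)
S(T, Q) = -6 + Q (S(T, Q) = Q - 6 = -6 + Q)
91*(S(-11, -2) + j) = 91*((-6 - 2) - 77/6) = 91*(-8 - 77/6) = 91*(-125/6) = -11375/6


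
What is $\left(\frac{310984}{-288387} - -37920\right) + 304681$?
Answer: $\frac{98801363603}{288387} \approx 3.426 \cdot 10^{5}$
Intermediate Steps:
$\left(\frac{310984}{-288387} - -37920\right) + 304681 = \left(310984 \left(- \frac{1}{288387}\right) + \left(37926 - 6\right)\right) + 304681 = \left(- \frac{310984}{288387} + 37920\right) + 304681 = \frac{10935324056}{288387} + 304681 = \frac{98801363603}{288387}$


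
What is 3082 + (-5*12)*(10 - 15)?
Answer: 3382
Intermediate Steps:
3082 + (-5*12)*(10 - 15) = 3082 - 60*(-5) = 3082 + 300 = 3382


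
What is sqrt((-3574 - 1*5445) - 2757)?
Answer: 16*I*sqrt(46) ≈ 108.52*I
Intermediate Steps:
sqrt((-3574 - 1*5445) - 2757) = sqrt((-3574 - 5445) - 2757) = sqrt(-9019 - 2757) = sqrt(-11776) = 16*I*sqrt(46)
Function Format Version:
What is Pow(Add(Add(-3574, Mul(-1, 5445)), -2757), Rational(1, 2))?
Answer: Mul(16, I, Pow(46, Rational(1, 2))) ≈ Mul(108.52, I)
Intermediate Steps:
Pow(Add(Add(-3574, Mul(-1, 5445)), -2757), Rational(1, 2)) = Pow(Add(Add(-3574, -5445), -2757), Rational(1, 2)) = Pow(Add(-9019, -2757), Rational(1, 2)) = Pow(-11776, Rational(1, 2)) = Mul(16, I, Pow(46, Rational(1, 2)))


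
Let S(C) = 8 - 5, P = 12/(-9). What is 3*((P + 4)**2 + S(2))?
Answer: 91/3 ≈ 30.333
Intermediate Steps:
P = -4/3 (P = 12*(-1/9) = -4/3 ≈ -1.3333)
S(C) = 3
3*((P + 4)**2 + S(2)) = 3*((-4/3 + 4)**2 + 3) = 3*((8/3)**2 + 3) = 3*(64/9 + 3) = 3*(91/9) = 91/3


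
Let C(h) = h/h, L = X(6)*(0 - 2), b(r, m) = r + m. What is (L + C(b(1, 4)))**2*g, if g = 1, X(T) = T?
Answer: 121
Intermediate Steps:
b(r, m) = m + r
L = -12 (L = 6*(0 - 2) = 6*(-2) = -12)
C(h) = 1
(L + C(b(1, 4)))**2*g = (-12 + 1)**2*1 = (-11)**2*1 = 121*1 = 121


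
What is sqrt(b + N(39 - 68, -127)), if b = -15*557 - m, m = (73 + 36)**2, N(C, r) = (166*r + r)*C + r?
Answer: sqrt(594698) ≈ 771.17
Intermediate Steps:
N(C, r) = r + 167*C*r (N(C, r) = (167*r)*C + r = 167*C*r + r = r + 167*C*r)
m = 11881 (m = 109**2 = 11881)
b = -20236 (b = -15*557 - 1*11881 = -8355 - 11881 = -20236)
sqrt(b + N(39 - 68, -127)) = sqrt(-20236 - 127*(1 + 167*(39 - 68))) = sqrt(-20236 - 127*(1 + 167*(-29))) = sqrt(-20236 - 127*(1 - 4843)) = sqrt(-20236 - 127*(-4842)) = sqrt(-20236 + 614934) = sqrt(594698)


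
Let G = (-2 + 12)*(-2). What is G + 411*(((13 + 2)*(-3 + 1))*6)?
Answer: -74000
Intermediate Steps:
G = -20 (G = 10*(-2) = -20)
G + 411*(((13 + 2)*(-3 + 1))*6) = -20 + 411*(((13 + 2)*(-3 + 1))*6) = -20 + 411*((15*(-2))*6) = -20 + 411*(-30*6) = -20 + 411*(-180) = -20 - 73980 = -74000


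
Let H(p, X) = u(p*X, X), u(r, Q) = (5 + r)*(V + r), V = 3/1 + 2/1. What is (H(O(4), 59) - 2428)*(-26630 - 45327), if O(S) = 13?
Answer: -42710509092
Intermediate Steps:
V = 5 (V = 3*1 + 2*1 = 3 + 2 = 5)
u(r, Q) = (5 + r)² (u(r, Q) = (5 + r)*(5 + r) = (5 + r)²)
H(p, X) = 25 + X²*p² + 10*X*p (H(p, X) = 25 + (p*X)² + 10*(p*X) = 25 + (X*p)² + 10*(X*p) = 25 + X²*p² + 10*X*p)
(H(O(4), 59) - 2428)*(-26630 - 45327) = ((25 + 59²*13² + 10*59*13) - 2428)*(-26630 - 45327) = ((25 + 3481*169 + 7670) - 2428)*(-71957) = ((25 + 588289 + 7670) - 2428)*(-71957) = (595984 - 2428)*(-71957) = 593556*(-71957) = -42710509092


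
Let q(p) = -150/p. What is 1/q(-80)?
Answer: 8/15 ≈ 0.53333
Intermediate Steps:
1/q(-80) = 1/(-150/(-80)) = 1/(-150*(-1/80)) = 1/(15/8) = 8/15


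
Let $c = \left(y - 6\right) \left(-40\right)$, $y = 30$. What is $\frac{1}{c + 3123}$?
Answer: $\frac{1}{2163} \approx 0.00046232$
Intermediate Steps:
$c = -960$ ($c = \left(30 - 6\right) \left(-40\right) = 24 \left(-40\right) = -960$)
$\frac{1}{c + 3123} = \frac{1}{-960 + 3123} = \frac{1}{2163}$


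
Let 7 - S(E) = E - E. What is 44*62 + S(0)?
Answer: 2735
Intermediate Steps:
S(E) = 7 (S(E) = 7 - (E - E) = 7 - 1*0 = 7 + 0 = 7)
44*62 + S(0) = 44*62 + 7 = 2728 + 7 = 2735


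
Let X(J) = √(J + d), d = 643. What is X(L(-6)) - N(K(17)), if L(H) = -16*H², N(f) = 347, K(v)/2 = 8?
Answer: -347 + √67 ≈ -338.81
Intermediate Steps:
K(v) = 16 (K(v) = 2*8 = 16)
X(J) = √(643 + J) (X(J) = √(J + 643) = √(643 + J))
X(L(-6)) - N(K(17)) = √(643 - 16*(-6)²) - 1*347 = √(643 - 16*36) - 347 = √(643 - 576) - 347 = √67 - 347 = -347 + √67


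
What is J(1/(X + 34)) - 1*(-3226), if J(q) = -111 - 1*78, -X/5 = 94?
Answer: 3037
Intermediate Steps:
X = -470 (X = -5*94 = -470)
J(q) = -189 (J(q) = -111 - 78 = -189)
J(1/(X + 34)) - 1*(-3226) = -189 - 1*(-3226) = -189 + 3226 = 3037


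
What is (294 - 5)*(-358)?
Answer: -103462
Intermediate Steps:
(294 - 5)*(-358) = 289*(-358) = -103462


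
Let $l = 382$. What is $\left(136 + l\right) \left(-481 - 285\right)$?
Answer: $-396788$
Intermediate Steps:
$\left(136 + l\right) \left(-481 - 285\right) = \left(136 + 382\right) \left(-481 - 285\right) = 518 \left(-766\right) = -396788$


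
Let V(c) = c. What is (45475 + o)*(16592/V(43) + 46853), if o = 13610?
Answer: 120017647035/43 ≈ 2.7911e+9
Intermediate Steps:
(45475 + o)*(16592/V(43) + 46853) = (45475 + 13610)*(16592/43 + 46853) = 59085*(16592*(1/43) + 46853) = 59085*(16592/43 + 46853) = 59085*(2031271/43) = 120017647035/43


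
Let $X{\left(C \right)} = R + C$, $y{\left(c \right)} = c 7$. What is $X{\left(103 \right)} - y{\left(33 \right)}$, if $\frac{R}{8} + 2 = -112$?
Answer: $-1040$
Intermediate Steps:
$y{\left(c \right)} = 7 c$
$R = -912$ ($R = -16 + 8 \left(-112\right) = -16 - 896 = -912$)
$X{\left(C \right)} = -912 + C$
$X{\left(103 \right)} - y{\left(33 \right)} = \left(-912 + 103\right) - 7 \cdot 33 = -809 - 231 = -1040$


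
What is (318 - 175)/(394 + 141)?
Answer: 143/535 ≈ 0.26729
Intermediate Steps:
(318 - 175)/(394 + 141) = 143/535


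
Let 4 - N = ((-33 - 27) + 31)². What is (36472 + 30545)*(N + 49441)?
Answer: 3257294268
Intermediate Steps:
N = -837 (N = 4 - ((-33 - 27) + 31)² = 4 - (-60 + 31)² = 4 - 1*(-29)² = 4 - 1*841 = 4 - 841 = -837)
(36472 + 30545)*(N + 49441) = (36472 + 30545)*(-837 + 49441) = 67017*48604 = 3257294268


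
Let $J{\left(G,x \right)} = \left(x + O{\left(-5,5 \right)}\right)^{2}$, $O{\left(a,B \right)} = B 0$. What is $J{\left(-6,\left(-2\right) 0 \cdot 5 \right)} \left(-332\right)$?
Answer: $0$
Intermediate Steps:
$O{\left(a,B \right)} = 0$
$J{\left(G,x \right)} = x^{2}$ ($J{\left(G,x \right)} = \left(x + 0\right)^{2} = x^{2}$)
$J{\left(-6,\left(-2\right) 0 \cdot 5 \right)} \left(-332\right) = \left(\left(-2\right) 0 \cdot 5\right)^{2} \left(-332\right) = \left(0 \cdot 5\right)^{2} \left(-332\right) = 0^{2} \left(-332\right) = 0 \left(-332\right) = 0$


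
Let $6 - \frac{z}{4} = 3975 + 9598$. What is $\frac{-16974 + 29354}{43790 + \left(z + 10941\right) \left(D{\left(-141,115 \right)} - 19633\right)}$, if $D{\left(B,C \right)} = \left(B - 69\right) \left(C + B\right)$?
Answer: $\frac{12380}{614117361} \approx 2.0159 \cdot 10^{-5}$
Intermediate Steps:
$D{\left(B,C \right)} = \left(-69 + B\right) \left(B + C\right)$
$z = -54268$ ($z = 24 - 4 \left(3975 + 9598\right) = 24 - 54292 = -54268$)
$\frac{-16974 + 29354}{43790 + \left(z + 10941\right) \left(D{\left(-141,115 \right)} - 19633\right)} = \frac{-16974 + 29354}{43790 + \left(-54268 + 10941\right) \left(\left(\left(-141\right)^{2} - -9729 - 7935 - 16215\right) - 19633\right)} = \frac{12380}{43790 - 43327 \left(\left(19881 + 9729 - 7935 - 16215\right) - 19633\right)} = \frac{12380}{43790 - 43327 \left(5460 - 19633\right)} = \frac{12380}{43790 - -614073571} = \frac{12380}{43790 + 614073571} = \frac{12380}{614117361}$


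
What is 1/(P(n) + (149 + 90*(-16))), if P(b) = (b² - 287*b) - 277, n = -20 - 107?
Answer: 1/51010 ≈ 1.9604e-5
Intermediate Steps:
n = -127
P(b) = -277 + b² - 287*b
1/(P(n) + (149 + 90*(-16))) = 1/((-277 + (-127)² - 287*(-127)) + (149 + 90*(-16))) = 1/((-277 + 16129 + 36449) + (149 - 1440)) = 1/(52301 - 1291) = 1/51010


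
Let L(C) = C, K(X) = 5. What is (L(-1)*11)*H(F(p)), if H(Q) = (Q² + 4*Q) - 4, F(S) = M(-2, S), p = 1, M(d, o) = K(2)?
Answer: -451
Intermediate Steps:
M(d, o) = 5
F(S) = 5
H(Q) = -4 + Q² + 4*Q
(L(-1)*11)*H(F(p)) = (-1*11)*(-4 + 5² + 4*5) = -11*(-4 + 25 + 20) = -11*41 = -451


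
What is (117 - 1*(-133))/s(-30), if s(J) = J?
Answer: -25/3 ≈ -8.3333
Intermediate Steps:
(117 - 1*(-133))/s(-30) = (117 - 1*(-133))/(-30) = (117 + 133)*(-1/30) = 250*(-1/30) = -25/3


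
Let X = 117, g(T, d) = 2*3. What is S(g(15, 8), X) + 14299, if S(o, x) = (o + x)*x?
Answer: 28690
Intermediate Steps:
g(T, d) = 6
S(o, x) = x*(o + x)
S(g(15, 8), X) + 14299 = 117*(6 + 117) + 14299 = 117*123 + 14299 = 14391 + 14299 = 28690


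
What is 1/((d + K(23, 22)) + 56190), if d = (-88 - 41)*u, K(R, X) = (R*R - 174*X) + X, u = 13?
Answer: 1/51236 ≈ 1.9518e-5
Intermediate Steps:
K(R, X) = R² - 173*X (K(R, X) = (R² - 174*X) + X = R² - 173*X)
d = -1677 (d = (-88 - 41)*13 = -129*13 = -1677)
1/((d + K(23, 22)) + 56190) = 1/((-1677 + (23² - 173*22)) + 56190) = 1/((-1677 + (529 - 3806)) + 56190) = 1/((-1677 - 3277) + 56190) = 1/(-4954 + 56190) = 1/51236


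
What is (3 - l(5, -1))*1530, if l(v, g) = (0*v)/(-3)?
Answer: 4590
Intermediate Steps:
l(v, g) = 0 (l(v, g) = 0*(-⅓) = 0)
(3 - l(5, -1))*1530 = (3 - 1*0)*1530 = (3 + 0)*1530 = 3*1530 = 4590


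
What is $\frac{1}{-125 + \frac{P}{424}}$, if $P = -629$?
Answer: $- \frac{424}{53629} \approx -0.0079062$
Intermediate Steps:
$\frac{1}{-125 + \frac{P}{424}} = \frac{1}{-125 - \frac{629}{424}} = \frac{1}{- \frac{53629}{424}} = - \frac{424}{53629}$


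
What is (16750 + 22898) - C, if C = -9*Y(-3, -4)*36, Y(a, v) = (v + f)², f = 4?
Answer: 39648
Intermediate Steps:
Y(a, v) = (4 + v)² (Y(a, v) = (v + 4)² = (4 + v)²)
C = 0 (C = -9*(4 - 4)²*36 = -9*0²*36 = -9*0*36 = 0*36 = 0)
(16750 + 22898) - C = (16750 + 22898) - 1*0 = 39648 + 0 = 39648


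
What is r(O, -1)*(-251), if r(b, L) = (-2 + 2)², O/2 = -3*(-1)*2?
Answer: 0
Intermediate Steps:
O = 12 (O = 2*(-3*(-1)*2) = 2*(3*2) = 2*6 = 12)
r(b, L) = 0 (r(b, L) = 0² = 0)
r(O, -1)*(-251) = 0*(-251) = 0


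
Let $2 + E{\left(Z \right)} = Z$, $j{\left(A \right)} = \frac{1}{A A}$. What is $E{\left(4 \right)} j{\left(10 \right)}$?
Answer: $\frac{1}{50} \approx 0.02$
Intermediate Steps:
$j{\left(A \right)} = \frac{1}{A^{2}}$
$E{\left(Z \right)} = -2 + Z$
$E{\left(4 \right)} j{\left(10 \right)} = \frac{-2 + 4}{100} = 2 \cdot \frac{1}{100} = \frac{1}{50}$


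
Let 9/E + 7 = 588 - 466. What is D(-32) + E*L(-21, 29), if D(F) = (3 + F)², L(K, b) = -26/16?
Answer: 773603/920 ≈ 840.87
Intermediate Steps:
L(K, b) = -13/8 (L(K, b) = -26*1/16 = -13/8)
E = 9/115 (E = 9/(-7 + (588 - 466)) = 9/(-7 + 122) = 9/115 ≈ 0.078261)
D(-32) + E*L(-21, 29) = (3 - 32)² + (9/115)*(-13/8) = (-29)² - 117/920 = 841 - 117/920 = 773603/920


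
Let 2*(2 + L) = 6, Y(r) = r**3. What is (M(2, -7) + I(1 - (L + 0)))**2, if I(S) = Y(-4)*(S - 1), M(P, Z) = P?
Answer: 4356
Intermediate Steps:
L = 1 (L = -2 + (1/2)*6 = -2 + 3 = 1)
I(S) = 64 - 64*S (I(S) = (-4)**3*(S - 1) = -64*(-1 + S) = 64 - 64*S)
(M(2, -7) + I(1 - (L + 0)))**2 = (2 + (64 - 64*(1 - (1 + 0))))**2 = (2 + (64 - 64*(1 - 1*1)))**2 = (2 + (64 - 64*(1 - 1)))**2 = (2 + (64 - 64*0))**2 = (2 + (64 + 0))**2 = (2 + 64)**2 = 66**2 = 4356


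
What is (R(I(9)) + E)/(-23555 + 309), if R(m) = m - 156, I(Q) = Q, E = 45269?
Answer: -22561/11623 ≈ -1.9411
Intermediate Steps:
R(m) = -156 + m
(R(I(9)) + E)/(-23555 + 309) = ((-156 + 9) + 45269)/(-23555 + 309) = (-147 + 45269)/(-23246) = 45122*(-1/23246) = -22561/11623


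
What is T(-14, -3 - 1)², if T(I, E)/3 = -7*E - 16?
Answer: 1296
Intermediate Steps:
T(I, E) = -48 - 21*E (T(I, E) = 3*(-7*E - 16) = 3*(-16 - 7*E) = -48 - 21*E)
T(-14, -3 - 1)² = (-48 - 21*(-3 - 1))² = (-48 - 21*(-4))² = (-48 + 84)² = 36² = 1296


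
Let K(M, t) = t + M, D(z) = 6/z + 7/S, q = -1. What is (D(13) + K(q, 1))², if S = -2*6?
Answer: 361/24336 ≈ 0.014834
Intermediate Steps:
S = -12
D(z) = -7/12 + 6/z (D(z) = 6/z + 7/(-12) = 6/z + 7*(-1/12) = 6/z - 7/12 = -7/12 + 6/z)
K(M, t) = M + t
(D(13) + K(q, 1))² = ((-7/12 + 6/13) + (-1 + 1))² = ((-7/12 + 6*(1/13)) + 0)² = ((-7/12 + 6/13) + 0)² = (-19/156 + 0)² = (-19/156)² = 361/24336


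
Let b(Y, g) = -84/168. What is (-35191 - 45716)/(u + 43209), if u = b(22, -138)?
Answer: -161814/86417 ≈ -1.8725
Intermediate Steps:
b(Y, g) = -½ (b(Y, g) = -84*1/168 = -½)
u = -½ ≈ -0.50000
(-35191 - 45716)/(u + 43209) = (-35191 - 45716)/(-½ + 43209) = -80907/86417/2 = -80907*2/86417 = -161814/86417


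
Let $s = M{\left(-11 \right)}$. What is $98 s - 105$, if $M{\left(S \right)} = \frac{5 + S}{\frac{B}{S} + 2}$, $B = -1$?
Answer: $- \frac{8883}{23} \approx -386.22$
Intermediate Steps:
$M{\left(S \right)} = \frac{5 + S}{2 - \frac{1}{S}}$ ($M{\left(S \right)} = \frac{5 + S}{- \frac{1}{S} + 2} = \frac{5 + S}{2 - \frac{1}{S}}$)
$s = - \frac{66}{23}$ ($s = - \frac{11 \left(5 - 11\right)}{-1 + 2 \left(-11\right)} = \left(-11\right) \frac{1}{-1 - 22} \left(-6\right) = \left(-11\right) \frac{1}{-23} \left(-6\right) = \left(-11\right) \left(- \frac{1}{23}\right) \left(-6\right) = - \frac{66}{23} \approx -2.8696$)
$98 s - 105 = 98 \left(- \frac{66}{23}\right) - 105 = - \frac{6468}{23} - 105 = - \frac{8883}{23}$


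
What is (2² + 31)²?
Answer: 1225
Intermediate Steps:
(2² + 31)² = (4 + 31)² = 35² = 1225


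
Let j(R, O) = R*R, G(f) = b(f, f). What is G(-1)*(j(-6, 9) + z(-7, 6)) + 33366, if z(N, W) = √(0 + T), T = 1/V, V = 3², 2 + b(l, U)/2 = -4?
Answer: 32930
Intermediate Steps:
b(l, U) = -12 (b(l, U) = -4 + 2*(-4) = -4 - 8 = -12)
V = 9
G(f) = -12
T = ⅑ (T = 1/9 = ⅑ ≈ 0.11111)
z(N, W) = ⅓ (z(N, W) = √(0 + ⅑) = √(⅑) = ⅓)
j(R, O) = R²
G(-1)*(j(-6, 9) + z(-7, 6)) + 33366 = -12*((-6)² + ⅓) + 33366 = -12*(36 + ⅓) + 33366 = -12*109/3 + 33366 = -436 + 33366 = 32930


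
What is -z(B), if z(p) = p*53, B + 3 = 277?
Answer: -14522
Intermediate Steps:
B = 274 (B = -3 + 277 = 274)
z(p) = 53*p
-z(B) = -53*274 = -1*14522 = -14522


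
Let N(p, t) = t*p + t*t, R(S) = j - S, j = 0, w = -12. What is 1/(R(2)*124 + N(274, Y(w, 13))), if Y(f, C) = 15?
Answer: 1/4087 ≈ 0.00024468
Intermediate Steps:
R(S) = -S (R(S) = 0 - S = -S)
N(p, t) = t**2 + p*t (N(p, t) = p*t + t**2 = t**2 + p*t)
1/(R(2)*124 + N(274, Y(w, 13))) = 1/(-1*2*124 + 15*(274 + 15)) = 1/(-2*124 + 15*289) = 1/(-248 + 4335) = 1/4087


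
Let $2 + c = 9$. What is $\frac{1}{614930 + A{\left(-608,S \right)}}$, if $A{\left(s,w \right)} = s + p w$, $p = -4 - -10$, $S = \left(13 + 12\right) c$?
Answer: $\frac{1}{615372} \approx 1.625 \cdot 10^{-6}$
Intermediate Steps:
$c = 7$ ($c = -2 + 9 = 7$)
$S = 175$ ($S = \left(13 + 12\right) 7 = 25 \cdot 7 = 175$)
$p = 6$ ($p = -4 + 10 = 6$)
$A{\left(s,w \right)} = s + 6 w$
$\frac{1}{614930 + A{\left(-608,S \right)}} = \frac{1}{614930 + \left(-608 + 6 \cdot 175\right)} = \frac{1}{614930 + \left(-608 + 1050\right)} = \frac{1}{614930 + 442} = \frac{1}{615372}$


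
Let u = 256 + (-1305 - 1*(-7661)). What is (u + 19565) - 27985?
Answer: -1808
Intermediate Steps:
u = 6612 (u = 256 + (-1305 + 7661) = 256 + 6356 = 6612)
(u + 19565) - 27985 = (6612 + 19565) - 27985 = 26177 - 27985 = -1808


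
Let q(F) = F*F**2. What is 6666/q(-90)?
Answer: -1111/121500 ≈ -0.0091440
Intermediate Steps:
q(F) = F**3
6666/q(-90) = 6666/((-90)**3) = 6666/(-729000) = 6666*(-1/729000) = -1111/121500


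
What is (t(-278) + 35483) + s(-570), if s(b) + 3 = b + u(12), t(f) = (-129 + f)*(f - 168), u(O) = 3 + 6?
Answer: 216441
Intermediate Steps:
u(O) = 9
t(f) = (-168 + f)*(-129 + f) (t(f) = (-129 + f)*(-168 + f) = (-168 + f)*(-129 + f))
s(b) = 6 + b (s(b) = -3 + (b + 9) = -3 + (9 + b) = 6 + b)
(t(-278) + 35483) + s(-570) = ((21672 + (-278)**2 - 297*(-278)) + 35483) + (6 - 570) = ((21672 + 77284 + 82566) + 35483) - 564 = (181522 + 35483) - 564 = 217005 - 564 = 216441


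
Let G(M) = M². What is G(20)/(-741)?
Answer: -400/741 ≈ -0.53981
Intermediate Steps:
G(20)/(-741) = 20²/(-741) = 400*(-1/741) = -400/741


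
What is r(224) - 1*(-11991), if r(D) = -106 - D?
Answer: 11661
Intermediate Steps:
r(224) - 1*(-11991) = (-106 - 1*224) - 1*(-11991) = (-106 - 224) + 11991 = -330 + 11991 = 11661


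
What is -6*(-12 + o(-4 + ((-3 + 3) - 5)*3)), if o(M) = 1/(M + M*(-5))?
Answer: 2733/38 ≈ 71.921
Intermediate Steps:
o(M) = -1/(4*M) (o(M) = 1/(M - 5*M) = 1/(-4*M) = -1/(4*M))
-6*(-12 + o(-4 + ((-3 + 3) - 5)*3)) = -6*(-12 - 1/(4*(-4 + ((-3 + 3) - 5)*3))) = -6*(-12 - 1/(4*(-4 + (0 - 5)*3))) = -6*(-12 - 1/(4*(-4 - 5*3))) = -6*(-12 - 1/(4*(-4 - 15))) = -6*(-12 - ¼/(-19)) = -6*(-12 - ¼*(-1/19)) = -6*(-12 + 1/76) = -6*(-911/76) = 2733/38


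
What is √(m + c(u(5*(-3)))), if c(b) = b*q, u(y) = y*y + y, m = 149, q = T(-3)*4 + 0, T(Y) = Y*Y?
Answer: √7709 ≈ 87.801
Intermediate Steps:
T(Y) = Y²
q = 36 (q = (-3)²*4 + 0 = 9*4 + 0 = 36 + 0 = 36)
u(y) = y + y² (u(y) = y² + y = y + y²)
c(b) = 36*b (c(b) = b*36 = 36*b)
√(m + c(u(5*(-3)))) = √(149 + 36*((5*(-3))*(1 + 5*(-3)))) = √(149 + 36*(-15*(1 - 15))) = √(149 + 36*(-15*(-14))) = √(149 + 36*210) = √(149 + 7560) = √7709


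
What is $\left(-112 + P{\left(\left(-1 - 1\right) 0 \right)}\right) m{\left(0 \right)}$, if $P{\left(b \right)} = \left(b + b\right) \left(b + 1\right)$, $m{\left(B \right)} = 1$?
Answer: $-112$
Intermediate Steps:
$P{\left(b \right)} = 2 b \left(1 + b\right)$
$\left(-112 + P{\left(\left(-1 - 1\right) 0 \right)}\right) m{\left(0 \right)} = \left(-112 + 2 \left(-1 - 1\right) 0 \left(1 + \left(-1 - 1\right) 0\right)\right) 1 = \left(-112 + 2 \left(\left(-2\right) 0\right) \left(1 - 0\right)\right) 1 = \left(-112 + 2 \cdot 0 \left(1 + 0\right)\right) 1 = \left(-112 + 2 \cdot 0 \cdot 1\right) 1 = \left(-112 + 0\right) 1 = \left(-112\right) 1 = -112$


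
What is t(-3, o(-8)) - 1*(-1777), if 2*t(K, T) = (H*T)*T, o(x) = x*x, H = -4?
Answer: -6415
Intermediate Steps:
o(x) = x²
t(K, T) = -2*T² (t(K, T) = ((-4*T)*T)/2 = (-4*T²)/2 = -2*T²)
t(-3, o(-8)) - 1*(-1777) = -2*((-8)²)² - 1*(-1777) = -2*64² + 1777 = -2*4096 + 1777 = -8192 + 1777 = -6415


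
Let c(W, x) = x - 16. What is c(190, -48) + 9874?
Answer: 9810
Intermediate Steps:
c(W, x) = -16 + x
c(190, -48) + 9874 = (-16 - 48) + 9874 = -64 + 9874 = 9810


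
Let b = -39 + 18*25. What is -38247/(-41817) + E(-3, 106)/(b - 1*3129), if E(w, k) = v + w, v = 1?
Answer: 17339830/18943101 ≈ 0.91536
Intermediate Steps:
b = 411 (b = -39 + 450 = 411)
E(w, k) = 1 + w
-38247/(-41817) + E(-3, 106)/(b - 1*3129) = -38247/(-41817) + (1 - 3)/(411 - 1*3129) = -38247*(-1/41817) - 2/(411 - 3129) = 12749/13939 - 2/(-2718) = 12749/13939 - 2*(-1/2718) = 12749/13939 + 1/1359 = 17339830/18943101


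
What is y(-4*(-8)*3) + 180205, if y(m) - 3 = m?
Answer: 180304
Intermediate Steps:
y(m) = 3 + m
y(-4*(-8)*3) + 180205 = (3 - 4*(-8)*3) + 180205 = (3 + 32*3) + 180205 = (3 + 96) + 180205 = 99 + 180205 = 180304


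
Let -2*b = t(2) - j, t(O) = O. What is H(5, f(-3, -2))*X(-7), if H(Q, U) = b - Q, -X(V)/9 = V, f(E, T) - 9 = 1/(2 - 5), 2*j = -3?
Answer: -1701/4 ≈ -425.25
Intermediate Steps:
j = -3/2 (j = (½)*(-3) = -3/2 ≈ -1.5000)
f(E, T) = 26/3 (f(E, T) = 9 + 1/(2 - 5) = 9 + 1/(-3) = 9 - ⅓ = 26/3)
X(V) = -9*V
b = -7/4 (b = -(2 - 1*(-3/2))/2 = -(2 + 3/2)/2 = -½*7/2 = -7/4 ≈ -1.7500)
H(Q, U) = -7/4 - Q
H(5, f(-3, -2))*X(-7) = (-7/4 - 1*5)*(-9*(-7)) = (-7/4 - 5)*63 = -27/4*63 = -1701/4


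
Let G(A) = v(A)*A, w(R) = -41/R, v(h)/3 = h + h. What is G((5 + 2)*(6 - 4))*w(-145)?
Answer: 48216/145 ≈ 332.52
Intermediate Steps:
v(h) = 6*h (v(h) = 3*(h + h) = 3*(2*h) = 6*h)
G(A) = 6*A² (G(A) = (6*A)*A = 6*A²)
G((5 + 2)*(6 - 4))*w(-145) = (6*((5 + 2)*(6 - 4))²)*(-41/(-145)) = (6*(7*2)²)*(-41*(-1/145)) = (6*14²)*(41/145) = (6*196)*(41/145) = 1176*(41/145) = 48216/145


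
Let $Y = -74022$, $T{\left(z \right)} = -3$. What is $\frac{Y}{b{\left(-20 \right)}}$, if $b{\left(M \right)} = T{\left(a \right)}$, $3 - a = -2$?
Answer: $24674$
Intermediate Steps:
$a = 5$ ($a = 3 - -2 = 3 + 2 = 5$)
$b{\left(M \right)} = -3$
$\frac{Y}{b{\left(-20 \right)}} = - \frac{74022}{-3} = \left(-74022\right) \left(- \frac{1}{3}\right) = 24674$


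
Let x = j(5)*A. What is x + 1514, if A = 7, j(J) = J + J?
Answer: 1584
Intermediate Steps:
j(J) = 2*J
x = 70 (x = (2*5)*7 = 10*7 = 70)
x + 1514 = 70 + 1514 = 1584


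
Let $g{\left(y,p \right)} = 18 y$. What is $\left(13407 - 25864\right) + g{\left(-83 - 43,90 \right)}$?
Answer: $-14725$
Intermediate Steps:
$\left(13407 - 25864\right) + g{\left(-83 - 43,90 \right)} = \left(13407 - 25864\right) + 18 \left(-83 - 43\right) = -12457 + 18 \left(-126\right) = -12457 - 2268 = -14725$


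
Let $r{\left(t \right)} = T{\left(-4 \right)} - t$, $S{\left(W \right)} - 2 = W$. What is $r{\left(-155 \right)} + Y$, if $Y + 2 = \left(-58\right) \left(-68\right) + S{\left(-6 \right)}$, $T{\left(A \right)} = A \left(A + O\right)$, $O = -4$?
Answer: $4125$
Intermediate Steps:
$S{\left(W \right)} = 2 + W$
$T{\left(A \right)} = A \left(-4 + A\right)$ ($T{\left(A \right)} = A \left(A - 4\right) = A \left(-4 + A\right)$)
$r{\left(t \right)} = 32 - t$ ($r{\left(t \right)} = - 4 \left(-4 - 4\right) - t = \left(-4\right) \left(-8\right) - t = 32 - t$)
$Y = 3938$ ($Y = -2 + \left(\left(-58\right) \left(-68\right) + \left(2 - 6\right)\right) = -2 + \left(3944 - 4\right) = -2 + 3940 = 3938$)
$r{\left(-155 \right)} + Y = \left(32 - -155\right) + 3938 = \left(32 + 155\right) + 3938 = 187 + 3938 = 4125$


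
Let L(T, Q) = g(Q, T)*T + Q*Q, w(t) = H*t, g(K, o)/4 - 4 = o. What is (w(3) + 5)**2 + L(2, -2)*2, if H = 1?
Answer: 168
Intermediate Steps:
g(K, o) = 16 + 4*o
w(t) = t (w(t) = 1*t = t)
L(T, Q) = Q**2 + T*(16 + 4*T) (L(T, Q) = (16 + 4*T)*T + Q*Q = T*(16 + 4*T) + Q**2 = Q**2 + T*(16 + 4*T))
(w(3) + 5)**2 + L(2, -2)*2 = (3 + 5)**2 + ((-2)**2 + 4*2*(4 + 2))*2 = 8**2 + (4 + 4*2*6)*2 = 64 + (4 + 48)*2 = 64 + 52*2 = 64 + 104 = 168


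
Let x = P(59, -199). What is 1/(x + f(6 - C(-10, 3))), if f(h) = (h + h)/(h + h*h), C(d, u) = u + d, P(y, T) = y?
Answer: 7/414 ≈ 0.016908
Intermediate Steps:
C(d, u) = d + u
x = 59
f(h) = 2*h/(h + h²) (f(h) = (2*h)/(h + h²) = 2*h/(h + h²))
1/(x + f(6 - C(-10, 3))) = 1/(59 + 2/(1 + (6 - (-10 + 3)))) = 1/(59 + 2/(1 + (6 - 1*(-7)))) = 1/(59 + 2/(1 + (6 + 7))) = 1/(59 + 2/(1 + 13)) = 1/(59 + 2/14) = 1/(59 + 2*(1/14)) = 1/(59 + ⅐) = 1/(414/7) = 7/414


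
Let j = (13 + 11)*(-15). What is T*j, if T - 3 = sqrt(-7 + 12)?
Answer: -1080 - 360*sqrt(5) ≈ -1885.0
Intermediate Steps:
T = 3 + sqrt(5) (T = 3 + sqrt(-7 + 12) = 3 + sqrt(5) ≈ 5.2361)
j = -360 (j = 24*(-15) = -360)
T*j = (3 + sqrt(5))*(-360) = -1080 - 360*sqrt(5)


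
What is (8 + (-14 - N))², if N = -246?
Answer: 57600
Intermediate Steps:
(8 + (-14 - N))² = (8 + (-14 - 1*(-246)))² = (8 + (-14 + 246))² = (8 + 232)² = 240² = 57600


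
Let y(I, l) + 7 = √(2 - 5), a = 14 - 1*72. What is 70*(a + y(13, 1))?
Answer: -4550 + 70*I*√3 ≈ -4550.0 + 121.24*I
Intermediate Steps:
a = -58 (a = 14 - 72 = -58)
y(I, l) = -7 + I*√3 (y(I, l) = -7 + √(2 - 5) = -7 + √(-3) = -7 + I*√3)
70*(a + y(13, 1)) = 70*(-58 + (-7 + I*√3)) = 70*(-65 + I*√3) = -4550 + 70*I*√3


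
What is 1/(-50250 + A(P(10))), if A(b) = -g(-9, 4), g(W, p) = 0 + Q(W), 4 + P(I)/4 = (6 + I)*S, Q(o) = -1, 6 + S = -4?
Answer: -1/50249 ≈ -1.9901e-5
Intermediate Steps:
S = -10 (S = -6 - 4 = -10)
P(I) = -256 - 40*I (P(I) = -16 + 4*((6 + I)*(-10)) = -16 + 4*(-60 - 10*I) = -16 + (-240 - 40*I) = -256 - 40*I)
g(W, p) = -1 (g(W, p) = 0 - 1 = -1)
A(b) = 1 (A(b) = -1*(-1) = 1)
1/(-50250 + A(P(10))) = 1/(-50250 + 1) = 1/(-50249) = -1/50249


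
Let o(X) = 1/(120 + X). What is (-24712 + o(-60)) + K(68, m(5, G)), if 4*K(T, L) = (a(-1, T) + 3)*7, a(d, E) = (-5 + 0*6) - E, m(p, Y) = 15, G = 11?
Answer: -1490069/60 ≈ -24834.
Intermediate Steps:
a(d, E) = -5 - E (a(d, E) = (-5 + 0) - E = -5 - E)
K(T, L) = -7/2 - 7*T/4 (K(T, L) = (((-5 - T) + 3)*7)/4 = ((-2 - T)*7)/4 = (-14 - 7*T)/4 = -7/2 - 7*T/4)
(-24712 + o(-60)) + K(68, m(5, G)) = (-24712 + 1/(120 - 60)) + (-7/2 - 7/4*68) = (-24712 + 1/60) + (-7/2 - 119) = (-24712 + 1/60) - 245/2 = -1482719/60 - 245/2 = -1490069/60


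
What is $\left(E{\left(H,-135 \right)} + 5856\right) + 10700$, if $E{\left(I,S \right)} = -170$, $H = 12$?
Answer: $16386$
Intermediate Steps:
$\left(E{\left(H,-135 \right)} + 5856\right) + 10700 = \left(-170 + 5856\right) + 10700 = 5686 + 10700 = 16386$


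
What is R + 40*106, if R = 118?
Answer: 4358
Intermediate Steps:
R + 40*106 = 118 + 40*106 = 118 + 4240 = 4358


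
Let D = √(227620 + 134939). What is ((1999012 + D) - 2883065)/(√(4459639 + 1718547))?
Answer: √6178186*(-884053 + √362559)/6178186 ≈ -355.43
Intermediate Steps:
D = √362559 ≈ 602.13
((1999012 + D) - 2883065)/(√(4459639 + 1718547)) = ((1999012 + √362559) - 2883065)/(√(4459639 + 1718547)) = (-884053 + √362559)/(√6178186) = (-884053 + √362559)*(√6178186/6178186) = √6178186*(-884053 + √362559)/6178186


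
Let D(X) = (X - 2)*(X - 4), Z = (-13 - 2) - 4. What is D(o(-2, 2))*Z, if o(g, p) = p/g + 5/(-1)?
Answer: -1520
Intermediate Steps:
o(g, p) = -5 + p/g (o(g, p) = p/g + 5*(-1) = p/g - 5 = -5 + p/g)
Z = -19 (Z = -15 - 4 = -19)
D(X) = (-4 + X)*(-2 + X) (D(X) = (-2 + X)*(-4 + X) = (-4 + X)*(-2 + X))
D(o(-2, 2))*Z = (8 + (-5 + 2/(-2))² - 6*(-5 + 2/(-2)))*(-19) = (8 + (-5 + 2*(-½))² - 6*(-5 + 2*(-½)))*(-19) = (8 + (-5 - 1)² - 6*(-5 - 1))*(-19) = (8 + (-6)² - 6*(-6))*(-19) = (8 + 36 + 36)*(-19) = 80*(-19) = -1520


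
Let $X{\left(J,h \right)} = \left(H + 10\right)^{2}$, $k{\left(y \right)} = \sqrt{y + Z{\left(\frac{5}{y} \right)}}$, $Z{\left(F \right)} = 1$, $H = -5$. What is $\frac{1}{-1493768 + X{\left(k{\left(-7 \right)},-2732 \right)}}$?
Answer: $- \frac{1}{1493743} \approx -6.6946 \cdot 10^{-7}$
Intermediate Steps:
$k{\left(y \right)} = \sqrt{1 + y}$ ($k{\left(y \right)} = \sqrt{y + 1} = \sqrt{1 + y}$)
$X{\left(J,h \right)} = 25$ ($X{\left(J,h \right)} = \left(-5 + 10\right)^{2} = 5^{2} = 25$)
$\frac{1}{-1493768 + X{\left(k{\left(-7 \right)},-2732 \right)}} = \frac{1}{-1493768 + 25} = \frac{1}{-1493743} = - \frac{1}{1493743}$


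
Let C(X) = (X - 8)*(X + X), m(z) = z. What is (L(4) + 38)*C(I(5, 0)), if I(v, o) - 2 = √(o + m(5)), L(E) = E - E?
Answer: -532 - 304*√5 ≈ -1211.8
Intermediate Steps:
L(E) = 0
I(v, o) = 2 + √(5 + o) (I(v, o) = 2 + √(o + 5) = 2 + √(5 + o))
C(X) = 2*X*(-8 + X) (C(X) = (-8 + X)*(2*X) = 2*X*(-8 + X))
(L(4) + 38)*C(I(5, 0)) = (0 + 38)*(2*(2 + √(5 + 0))*(-8 + (2 + √(5 + 0)))) = 38*(2*(2 + √5)*(-8 + (2 + √5))) = 38*(2*(2 + √5)*(-6 + √5)) = 38*(2*(-6 + √5)*(2 + √5)) = 76*(-6 + √5)*(2 + √5)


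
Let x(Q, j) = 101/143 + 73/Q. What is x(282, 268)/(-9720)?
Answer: -38921/391968720 ≈ -9.9296e-5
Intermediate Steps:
x(Q, j) = 101/143 + 73/Q (x(Q, j) = 101*(1/143) + 73/Q = 101/143 + 73/Q)
x(282, 268)/(-9720) = (101/143 + 73/282)/(-9720) = (101/143 + 73*(1/282))*(-1/9720) = (101/143 + 73/282)*(-1/9720) = (38921/40326)*(-1/9720) = -38921/391968720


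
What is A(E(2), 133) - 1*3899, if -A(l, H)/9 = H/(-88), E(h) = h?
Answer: -341915/88 ≈ -3885.4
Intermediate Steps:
A(l, H) = 9*H/88 (A(l, H) = -9*H/(-88) = -9*H*(-1)/88 = -(-9)*H/88 = 9*H/88)
A(E(2), 133) - 1*3899 = (9/88)*133 - 1*3899 = 1197/88 - 3899 = -341915/88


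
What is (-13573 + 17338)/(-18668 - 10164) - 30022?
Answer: -865598069/28832 ≈ -30022.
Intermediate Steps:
(-13573 + 17338)/(-18668 - 10164) - 30022 = 3765/(-28832) - 30022 = 3765*(-1/28832) - 30022 = -3765/28832 - 30022 = -865598069/28832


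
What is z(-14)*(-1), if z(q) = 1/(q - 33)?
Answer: 1/47 ≈ 0.021277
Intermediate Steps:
z(q) = 1/(-33 + q)
z(-14)*(-1) = -1/(-33 - 14) = -1/(-47) = -1/47*(-1) = 1/47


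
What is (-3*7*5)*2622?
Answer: -275310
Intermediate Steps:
(-3*7*5)*2622 = -21*5*2622 = -105*2622 = -275310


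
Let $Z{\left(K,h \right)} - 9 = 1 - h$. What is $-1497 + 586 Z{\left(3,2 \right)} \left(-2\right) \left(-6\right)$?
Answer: $54759$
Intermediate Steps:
$Z{\left(K,h \right)} = 10 - h$ ($Z{\left(K,h \right)} = 9 - \left(-1 + h\right) = 10 - h$)
$-1497 + 586 Z{\left(3,2 \right)} \left(-2\right) \left(-6\right) = -1497 + 586 \left(10 - 2\right) \left(-2\right) \left(-6\right) = -1497 + 586 \cdot 8 \left(-2\right) \left(-6\right) = -1497 + 586 \left(\left(-16\right) \left(-6\right)\right) = -1497 + 586 \cdot 96 = -1497 + 56256 = 54759$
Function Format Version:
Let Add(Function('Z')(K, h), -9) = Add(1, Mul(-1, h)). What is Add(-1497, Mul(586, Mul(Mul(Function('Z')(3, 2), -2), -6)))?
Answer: 54759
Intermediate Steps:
Function('Z')(K, h) = Add(10, Mul(-1, h)) (Function('Z')(K, h) = Add(9, Add(1, Mul(-1, h))) = Add(10, Mul(-1, h)))
Add(-1497, Mul(586, Mul(Mul(Function('Z')(3, 2), -2), -6))) = Add(-1497, Mul(586, Mul(Mul(Add(10, Mul(-1, 2)), -2), -6))) = Add(-1497, Mul(586, Mul(Mul(Add(10, -2), -2), -6))) = Add(-1497, Mul(586, Mul(Mul(8, -2), -6))) = Add(-1497, Mul(586, Mul(-16, -6))) = Add(-1497, Mul(586, 96)) = Add(-1497, 56256) = 54759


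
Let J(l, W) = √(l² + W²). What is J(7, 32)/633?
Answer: √1073/633 ≈ 0.051748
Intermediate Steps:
J(l, W) = √(W² + l²)
J(7, 32)/633 = √(32² + 7²)/633 = √(1024 + 49)*(1/633) = √1073*(1/633) = √1073/633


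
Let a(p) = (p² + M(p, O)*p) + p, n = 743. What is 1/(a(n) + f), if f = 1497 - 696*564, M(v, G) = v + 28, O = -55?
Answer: 1/734598 ≈ 1.3613e-6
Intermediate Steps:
M(v, G) = 28 + v
f = -391047 (f = 1497 - 392544 = -391047)
a(p) = p + p² + p*(28 + p) (a(p) = (p² + (28 + p)*p) + p = (p² + p*(28 + p)) + p = p + p² + p*(28 + p))
1/(a(n) + f) = 1/(743*(29 + 2*743) - 391047) = 1/(743*(29 + 1486) - 391047) = 1/(743*1515 - 391047) = 1/(1125645 - 391047) = 1/734598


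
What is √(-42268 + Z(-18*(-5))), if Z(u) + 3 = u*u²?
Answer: √686729 ≈ 828.69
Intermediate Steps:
Z(u) = -3 + u³ (Z(u) = -3 + u*u² = -3 + u³)
√(-42268 + Z(-18*(-5))) = √(-42268 + (-3 + (-18*(-5))³)) = √(-42268 + (-3 + 90³)) = √(-42268 + (-3 + 729000)) = √(-42268 + 728997) = √686729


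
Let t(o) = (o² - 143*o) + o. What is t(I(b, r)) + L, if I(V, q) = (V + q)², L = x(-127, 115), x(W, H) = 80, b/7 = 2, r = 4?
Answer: 59048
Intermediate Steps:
b = 14 (b = 7*2 = 14)
L = 80
t(o) = o² - 142*o
t(I(b, r)) + L = (14 + 4)²*(-142 + (14 + 4)²) + 80 = 18²*(-142 + 18²) + 80 = 324*(-142 + 324) + 80 = 324*182 + 80 = 58968 + 80 = 59048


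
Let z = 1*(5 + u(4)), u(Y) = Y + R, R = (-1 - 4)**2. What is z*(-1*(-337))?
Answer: 11458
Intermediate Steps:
R = 25 (R = (-5)**2 = 25)
u(Y) = 25 + Y (u(Y) = Y + 25 = 25 + Y)
z = 34 (z = 1*(5 + (25 + 4)) = 1*(5 + 29) = 1*34 = 34)
z*(-1*(-337)) = 34*(-1*(-337)) = 34*337 = 11458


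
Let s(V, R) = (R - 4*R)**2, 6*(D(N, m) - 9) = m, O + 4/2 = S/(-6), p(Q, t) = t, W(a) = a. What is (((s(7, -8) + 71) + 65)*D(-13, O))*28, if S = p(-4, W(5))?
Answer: 1530088/9 ≈ 1.7001e+5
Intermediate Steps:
S = 5
O = -17/6 (O = -2 + 5/(-6) = -2 + 5*(-1/6) = -2 - 5/6 = -17/6 ≈ -2.8333)
D(N, m) = 9 + m/6
s(V, R) = 9*R**2 (s(V, R) = (-3*R)**2 = 9*R**2)
(((s(7, -8) + 71) + 65)*D(-13, O))*28 = (((9*(-8)**2 + 71) + 65)*(9 + (1/6)*(-17/6)))*28 = (((9*64 + 71) + 65)*(9 - 17/36))*28 = (((576 + 71) + 65)*(307/36))*28 = ((647 + 65)*(307/36))*28 = (712*(307/36))*28 = (54646/9)*28 = 1530088/9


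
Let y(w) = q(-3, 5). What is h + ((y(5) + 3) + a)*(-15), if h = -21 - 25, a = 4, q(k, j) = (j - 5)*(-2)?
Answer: -151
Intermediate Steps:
q(k, j) = 10 - 2*j (q(k, j) = (-5 + j)*(-2) = 10 - 2*j)
y(w) = 0 (y(w) = 10 - 2*5 = 10 - 10 = 0)
h = -46
h + ((y(5) + 3) + a)*(-15) = -46 + ((0 + 3) + 4)*(-15) = -46 + (3 + 4)*(-15) = -46 + 7*(-15) = -46 - 105 = -151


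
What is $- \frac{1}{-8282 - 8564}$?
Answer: $\frac{1}{16846} \approx 5.9361 \cdot 10^{-5}$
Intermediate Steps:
$- \frac{1}{-8282 - 8564} = - \frac{1}{-16846} = \left(-1\right) \left(- \frac{1}{16846}\right) = \frac{1}{16846}$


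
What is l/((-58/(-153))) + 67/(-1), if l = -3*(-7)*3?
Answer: 5753/58 ≈ 99.190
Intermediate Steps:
l = 63 (l = 21*3 = 63)
l/((-58/(-153))) + 67/(-1) = 63/((-58/(-153))) + 67/(-1) = 63/((-58*(-1/153))) + 67*(-1) = 63/(58/153) - 67 = 63*(153/58) - 67 = 9639/58 - 67 = 5753/58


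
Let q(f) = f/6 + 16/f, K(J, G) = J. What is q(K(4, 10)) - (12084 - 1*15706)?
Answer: 10880/3 ≈ 3626.7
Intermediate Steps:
q(f) = 16/f + f/6 (q(f) = f*(⅙) + 16/f = f/6 + 16/f = 16/f + f/6)
q(K(4, 10)) - (12084 - 1*15706) = (16/4 + (⅙)*4) - (12084 - 1*15706) = (16*(¼) + ⅔) - (12084 - 15706) = (4 + ⅔) - 1*(-3622) = 14/3 + 3622 = 10880/3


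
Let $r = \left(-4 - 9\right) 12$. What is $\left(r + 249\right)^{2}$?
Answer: $8649$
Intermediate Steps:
$r = -156$ ($r = \left(-13\right) 12 = -156$)
$\left(r + 249\right)^{2} = \left(-156 + 249\right)^{2} = 93^{2} = 8649$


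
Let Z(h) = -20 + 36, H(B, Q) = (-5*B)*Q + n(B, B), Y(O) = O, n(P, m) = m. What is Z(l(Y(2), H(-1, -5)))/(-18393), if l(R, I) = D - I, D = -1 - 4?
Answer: -16/18393 ≈ -0.00086990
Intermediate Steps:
D = -5
H(B, Q) = B - 5*B*Q (H(B, Q) = (-5*B)*Q + B = -5*B*Q + B = B - 5*B*Q)
l(R, I) = -5 - I
Z(h) = 16
Z(l(Y(2), H(-1, -5)))/(-18393) = 16/(-18393) = 16*(-1/18393) = -16/18393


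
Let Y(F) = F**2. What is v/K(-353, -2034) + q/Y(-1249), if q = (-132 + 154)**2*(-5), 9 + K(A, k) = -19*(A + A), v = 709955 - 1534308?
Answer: -1286023944453/20911813405 ≈ -61.497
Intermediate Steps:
v = -824353
K(A, k) = -9 - 38*A (K(A, k) = -9 - 19*(A + A) = -9 - 38*A)
q = -2420 (q = 22**2*(-5) = 484*(-5) = -2420)
v/K(-353, -2034) + q/Y(-1249) = -824353/(-9 - 38*(-353)) - 2420/((-1249)**2) = -824353/(-9 + 13414) - 2420/1560001 = -824353/13405 - 2420*1/1560001 = -824353*1/13405 - 2420/1560001 = -824353/13405 - 2420/1560001 = -1286023944453/20911813405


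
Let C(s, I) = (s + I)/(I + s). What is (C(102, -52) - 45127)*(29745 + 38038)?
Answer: -3058775658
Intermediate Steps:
C(s, I) = 1 (C(s, I) = (I + s)/(I + s) = 1)
(C(102, -52) - 45127)*(29745 + 38038) = (1 - 45127)*(29745 + 38038) = -45126*67783 = -3058775658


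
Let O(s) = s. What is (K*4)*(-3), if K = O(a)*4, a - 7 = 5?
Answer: -576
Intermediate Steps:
a = 12 (a = 7 + 5 = 12)
K = 48 (K = 12*4 = 48)
(K*4)*(-3) = (48*4)*(-3) = 192*(-3) = -576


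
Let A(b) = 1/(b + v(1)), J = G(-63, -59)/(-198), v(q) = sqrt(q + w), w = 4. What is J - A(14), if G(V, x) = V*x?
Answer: -79191/4202 + sqrt(5)/191 ≈ -18.834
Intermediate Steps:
v(q) = sqrt(4 + q) (v(q) = sqrt(q + 4) = sqrt(4 + q))
J = -413/22 (J = -63*(-59)/(-198) = 3717*(-1/198) = -413/22 ≈ -18.773)
A(b) = 1/(b + sqrt(5)) (A(b) = 1/(b + sqrt(4 + 1)) = 1/(b + sqrt(5)))
J - A(14) = -413/22 - 1/(14 + sqrt(5))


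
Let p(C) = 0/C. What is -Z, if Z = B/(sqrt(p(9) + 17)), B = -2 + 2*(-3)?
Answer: 8*sqrt(17)/17 ≈ 1.9403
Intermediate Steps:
p(C) = 0
B = -8 (B = -2 - 6 = -8)
Z = -8*sqrt(17)/17 (Z = -8/sqrt(0 + 17) = -8/sqrt(17) = (sqrt(17)/17)*(-8) = -8*sqrt(17)/17 ≈ -1.9403)
-Z = -(-8)*sqrt(17)/17 = 8*sqrt(17)/17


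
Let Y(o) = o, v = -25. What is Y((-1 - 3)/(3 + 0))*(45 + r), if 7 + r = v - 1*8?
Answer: -20/3 ≈ -6.6667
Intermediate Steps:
r = -40 (r = -7 + (-25 - 1*8) = -7 + (-25 - 8) = -7 - 33 = -40)
Y((-1 - 3)/(3 + 0))*(45 + r) = ((-1 - 3)/(3 + 0))*(45 - 40) = -4/3*5 = -20/3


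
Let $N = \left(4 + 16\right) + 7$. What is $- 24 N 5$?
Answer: $-3240$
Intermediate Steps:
$N = 27$ ($N = 20 + 7 = 27$)
$- 24 N 5 = \left(-24\right) 27 \cdot 5 = \left(-648\right) 5 = -3240$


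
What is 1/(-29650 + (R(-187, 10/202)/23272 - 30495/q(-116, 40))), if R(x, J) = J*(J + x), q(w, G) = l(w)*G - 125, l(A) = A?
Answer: -113119990708/3353283825277801 ≈ -3.3734e-5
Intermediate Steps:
q(w, G) = -125 + G*w (q(w, G) = w*G - 125 = G*w - 125 = -125 + G*w)
1/(-29650 + (R(-187, 10/202)/23272 - 30495/q(-116, 40))) = 1/(-29650 + (((10/202)*(10/202 - 187))/23272 - 30495/(-125 + 40*(-116)))) = 1/(-29650 + (((10*(1/202))*(10*(1/202) - 187))*(1/23272) - 30495/(-125 - 4640))) = 1/(-29650 + ((5*(5/101 - 187)/101)*(1/23272) - 30495/(-4765))) = 1/(-29650 + (((5/101)*(-18882/101))*(1/23272) - 30495*(-1/4765))) = 1/(-29650 + (-94410/10201*1/23272 + 6099/953)) = 1/(-29650 + (-47205/118698836 + 6099/953)) = 1/(-29650 + 723899214399/113119990708) = 1/(-3353283825277801/113119990708) = -113119990708/3353283825277801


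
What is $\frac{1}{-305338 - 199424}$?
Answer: $- \frac{1}{504762} \approx -1.9811 \cdot 10^{-6}$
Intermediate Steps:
$\frac{1}{-305338 - 199424} = \frac{1}{-504762} = - \frac{1}{504762}$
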